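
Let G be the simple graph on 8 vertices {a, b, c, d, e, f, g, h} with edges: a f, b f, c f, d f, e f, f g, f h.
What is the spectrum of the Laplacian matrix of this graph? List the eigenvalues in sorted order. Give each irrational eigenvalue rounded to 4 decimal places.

[0, 1, 1, 1, 1, 1, 1, 8]

Reading degrees in the order [a, b, c, d, e, f, g, h] gives [1, 1, 1, 1, 1, 7, 1, 1]; set D = diag(1, 1, 1, 1, 1, 7, 1, 1) and form L = D - A. Since every row of L sums to 0, the all-ones vector is in the kernel and 0 is an eigenvalue. The single zero eigenvalue shows the graph is connected. By the matrix-tree theorem the graph has (1/8) * product of the nonzero eigenvalues = 1 spanning tree. The eigenvalues sum to 14, which equals trace(L) = 2|E|.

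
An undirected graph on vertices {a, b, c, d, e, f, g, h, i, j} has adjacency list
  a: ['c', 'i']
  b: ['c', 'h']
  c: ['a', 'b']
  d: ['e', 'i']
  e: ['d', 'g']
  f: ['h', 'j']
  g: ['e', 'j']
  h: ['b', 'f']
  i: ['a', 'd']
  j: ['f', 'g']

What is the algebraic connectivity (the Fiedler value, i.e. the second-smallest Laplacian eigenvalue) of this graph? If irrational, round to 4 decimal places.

0.3820

With the vertex order [a, b, c, d, e, f, g, h, i, j], the degrees are [2, 2, 2, 2, 2, 2, 2, 2, 2, 2], giving D = diag(2, 2, 2, 2, 2, 2, 2, 2, 2, 2) and L = D - A. The smallest Laplacian eigenvalue is always 0. The next one, lambda_2 = 0.3820, measures how hard the graph is to disconnect: larger values mean better connectivity. The eigenvalues sum to 20, which equals trace(L) = 2|E|.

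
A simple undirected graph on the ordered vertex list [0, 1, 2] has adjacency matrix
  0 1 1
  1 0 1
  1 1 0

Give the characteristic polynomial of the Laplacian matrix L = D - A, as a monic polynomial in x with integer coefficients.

With the vertex order [0, 1, 2], the degrees are [2, 2, 2], giving D = diag(2, 2, 2) and L = D - A. L has integer entries, so p(x) = det(xI - L) has integer coefficients. Expanding the determinant yields x^3 - 6x^2 + 9x. The coefficient of x^2 equals -trace(L) = -6, matching the sum of degrees.

x^3 - 6x^2 + 9x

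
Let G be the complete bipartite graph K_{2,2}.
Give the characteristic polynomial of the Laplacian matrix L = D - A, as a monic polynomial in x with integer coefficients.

The graph has 4 vertices and degree multiset [2, 2, 2, 2]; D is the diagonal matrix of degrees and L = D - A. L has integer entries, so p(x) = det(xI - L) has integer coefficients. Expanding the determinant yields x^4 - 8x^3 + 20x^2 - 16x. The constant term is 0 because L is singular (the all-ones vector lies in its kernel). The largest eigenvalue, 4, is at most the vertex count 4.

x^4 - 8x^3 + 20x^2 - 16x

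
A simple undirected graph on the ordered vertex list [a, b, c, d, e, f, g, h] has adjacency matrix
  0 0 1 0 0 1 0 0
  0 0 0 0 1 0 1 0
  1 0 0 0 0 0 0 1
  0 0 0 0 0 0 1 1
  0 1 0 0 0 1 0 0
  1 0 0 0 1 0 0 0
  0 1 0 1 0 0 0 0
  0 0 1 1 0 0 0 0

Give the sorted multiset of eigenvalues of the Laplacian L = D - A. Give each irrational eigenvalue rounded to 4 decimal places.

[0, 0.5858, 0.5858, 2, 2, 3.4142, 3.4142, 4]

Reading degrees in the order [a, b, c, d, e, f, g, h] gives [2, 2, 2, 2, 2, 2, 2, 2]; set D = diag(2, 2, 2, 2, 2, 2, 2, 2) and form L = D - A. The multiplicity of 0 as a Laplacian eigenvalue equals the number of connected components. There is one zero in the spectrum, matching the 1 component.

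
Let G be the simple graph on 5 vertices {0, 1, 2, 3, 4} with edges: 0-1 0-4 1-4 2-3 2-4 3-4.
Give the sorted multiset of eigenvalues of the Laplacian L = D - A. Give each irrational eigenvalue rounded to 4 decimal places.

Each diagonal entry of L is the vertex degree and each off-diagonal entry is -1 where an edge is present, 0 otherwise; in the order [0, 1, 2, 3, 4] the diagonal is [2, 2, 2, 2, 4]. The multiplicity of 0 as a Laplacian eigenvalue equals the number of connected components. There is one zero in the spectrum, matching the 1 component. The eigenvalues sum to 12, which equals trace(L) = 2|E|.

[0, 1, 3, 3, 5]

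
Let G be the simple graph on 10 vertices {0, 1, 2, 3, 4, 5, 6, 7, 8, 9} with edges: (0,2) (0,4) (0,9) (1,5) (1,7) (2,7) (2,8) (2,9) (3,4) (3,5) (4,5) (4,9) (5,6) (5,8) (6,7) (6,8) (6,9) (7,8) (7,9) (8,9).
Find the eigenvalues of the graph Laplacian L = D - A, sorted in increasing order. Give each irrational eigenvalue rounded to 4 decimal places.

Reading degrees in the order [0, 1, 2, 3, 4, 5, 6, 7, 8, 9] gives [3, 2, 4, 2, 4, 5, 4, 5, 5, 6]; set D = diag(3, 2, 4, 2, 4, 5, 4, 5, 5, 6) and form L = D - A. Since every row of L sums to 0, the all-ones vector is in the kernel and 0 is an eigenvalue. By the matrix-tree theorem the graph has (1/10) * product of the nonzero eigenvalues = 18923 spanning trees.

[0, 1.4361, 1.6450, 2.6465, 3.8373, 4.8872, 5.2908, 6.1208, 6.7187, 7.4176]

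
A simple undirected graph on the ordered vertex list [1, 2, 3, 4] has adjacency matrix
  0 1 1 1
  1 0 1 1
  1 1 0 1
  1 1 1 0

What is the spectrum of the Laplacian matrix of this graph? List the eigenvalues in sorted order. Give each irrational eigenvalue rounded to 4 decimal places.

[0, 4, 4, 4]

Each diagonal entry of L is the vertex degree and each off-diagonal entry is -1 where an edge is present, 0 otherwise; in the order [1, 2, 3, 4] the diagonal is [3, 3, 3, 3]. Diagonalising L (or applying a numerical eigensolver to the 4x4 matrix) gives the spectrum above.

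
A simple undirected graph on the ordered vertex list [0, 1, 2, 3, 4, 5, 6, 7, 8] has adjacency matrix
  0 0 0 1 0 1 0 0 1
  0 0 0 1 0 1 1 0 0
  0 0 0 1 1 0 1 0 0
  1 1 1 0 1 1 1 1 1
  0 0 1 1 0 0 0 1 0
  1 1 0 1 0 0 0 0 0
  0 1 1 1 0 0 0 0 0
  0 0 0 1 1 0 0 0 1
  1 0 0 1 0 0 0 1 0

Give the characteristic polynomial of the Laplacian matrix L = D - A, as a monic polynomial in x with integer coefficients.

Reading degrees in the order [0, 1, 2, 3, 4, 5, 6, 7, 8] gives [3, 3, 3, 8, 3, 3, 3, 3, 3]; set D = diag(3, 3, 3, 8, 3, 3, 3, 3, 3) and form L = D - A. L has integer entries, so p(x) = det(xI - L) has integer coefficients. Expanding the determinant yields x^9 - 32x^8 + 428x^7 - 3136x^6 + 13786x^5 - 37232x^4 + 60276x^3 - 53424x^2 + 19845x. Since p(0) = det(-L) = 0, x divides p(x). The largest eigenvalue, 9, is at most the vertex count 9. By the matrix-tree theorem the graph has (1/9) * product of the nonzero eigenvalues = 2205 spanning trees.

x^9 - 32x^8 + 428x^7 - 3136x^6 + 13786x^5 - 37232x^4 + 60276x^3 - 53424x^2 + 19845x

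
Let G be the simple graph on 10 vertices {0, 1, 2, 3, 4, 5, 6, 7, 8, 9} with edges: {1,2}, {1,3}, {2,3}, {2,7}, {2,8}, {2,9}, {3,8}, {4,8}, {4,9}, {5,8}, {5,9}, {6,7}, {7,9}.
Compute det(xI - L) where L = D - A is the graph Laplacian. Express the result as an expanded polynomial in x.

x^10 - 26x^9 + 281x^8 - 1640x^7 + 5617x^6 - 11470x^5 + 13498x^4 - 8258x^3 + 1980x^2

Each diagonal entry of L is the vertex degree and each off-diagonal entry is -1 where an edge is present, 0 otherwise; in the order [0, 1, 2, 3, 4, 5, 6, 7, 8, 9] the diagonal is [0, 2, 5, 3, 2, 2, 1, 3, 4, 4]. L has integer entries, so p(x) = det(xI - L) has integer coefficients. Expanding the determinant yields x^10 - 26x^9 + 281x^8 - 1640x^7 + 5617x^6 - 11470x^5 + 13498x^4 - 8258x^3 + 1980x^2. The constant term is 0 because L is singular (the all-ones vector lies in its kernel). The largest eigenvalue, 6.5142, is at most the vertex count 10.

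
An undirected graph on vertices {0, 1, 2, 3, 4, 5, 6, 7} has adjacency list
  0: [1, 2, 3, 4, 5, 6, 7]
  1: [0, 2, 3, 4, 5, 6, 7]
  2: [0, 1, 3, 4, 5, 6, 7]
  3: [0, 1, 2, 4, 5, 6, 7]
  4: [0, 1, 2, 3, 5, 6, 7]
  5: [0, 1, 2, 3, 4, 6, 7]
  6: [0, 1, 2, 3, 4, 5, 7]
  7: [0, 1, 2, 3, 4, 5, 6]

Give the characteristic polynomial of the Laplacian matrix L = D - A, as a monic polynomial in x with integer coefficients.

Each diagonal entry of L is the vertex degree and each off-diagonal entry is -1 where an edge is present, 0 otherwise; in the order [0, 1, 2, 3, 4, 5, 6, 7] the diagonal is [7, 7, 7, 7, 7, 7, 7, 7]. L has integer entries, so p(x) = det(xI - L) has integer coefficients. Expanding the determinant yields x^8 - 56x^7 + 1344x^6 - 17920x^5 + 143360x^4 - 688128x^3 + 1835008x^2 - 2097152x. The constant term is 0 because L is singular (the all-ones vector lies in its kernel). The largest eigenvalue, 8, is at most the vertex count 8. The eigenvalues sum to 56, which equals trace(L) = 2|E|.

x^8 - 56x^7 + 1344x^6 - 17920x^5 + 143360x^4 - 688128x^3 + 1835008x^2 - 2097152x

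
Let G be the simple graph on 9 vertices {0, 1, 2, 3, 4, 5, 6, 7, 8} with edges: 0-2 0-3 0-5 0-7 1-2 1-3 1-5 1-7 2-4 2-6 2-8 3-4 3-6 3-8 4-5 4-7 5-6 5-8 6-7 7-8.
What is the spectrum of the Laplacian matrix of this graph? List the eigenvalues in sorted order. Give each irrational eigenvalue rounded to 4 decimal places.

[0, 4, 4, 4, 4, 5, 5, 5, 9]

Each diagonal entry of L is the vertex degree and each off-diagonal entry is -1 where an edge is present, 0 otherwise; in the order [0, 1, 2, 3, 4, 5, 6, 7, 8] the diagonal is [4, 4, 5, 5, 4, 5, 4, 5, 4]. L is symmetric positive semidefinite, so every eigenvalue is real and nonnegative. The single zero eigenvalue shows the graph is connected. By the matrix-tree theorem the graph has (1/9) * product of the nonzero eigenvalues = 32000 spanning trees.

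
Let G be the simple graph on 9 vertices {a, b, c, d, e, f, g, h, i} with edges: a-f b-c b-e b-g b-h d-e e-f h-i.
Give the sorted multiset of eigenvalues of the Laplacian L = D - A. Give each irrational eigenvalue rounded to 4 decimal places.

[0, 0.2427, 0.5371, 0.6893, 1, 2.1297, 2.4166, 3.6434, 5.3411]

With the vertex order [a, b, c, d, e, f, g, h, i], the degrees are [1, 4, 1, 1, 3, 2, 1, 2, 1], giving D = diag(1, 4, 1, 1, 3, 2, 1, 2, 1) and L = D - A. L is symmetric positive semidefinite, so every eigenvalue is real and nonnegative. The single zero eigenvalue shows the graph is connected. The eigenvalues sum to 16, which equals trace(L) = 2|E|. There is one zero in the spectrum, matching the 1 component.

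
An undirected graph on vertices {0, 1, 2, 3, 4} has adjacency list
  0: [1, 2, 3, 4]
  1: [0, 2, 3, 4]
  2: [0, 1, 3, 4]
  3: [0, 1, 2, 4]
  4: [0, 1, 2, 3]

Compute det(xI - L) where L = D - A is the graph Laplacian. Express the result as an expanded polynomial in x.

With the vertex order [0, 1, 2, 3, 4], the degrees are [4, 4, 4, 4, 4], giving D = diag(4, 4, 4, 4, 4) and L = D - A. L has integer entries, so p(x) = det(xI - L) has integer coefficients. Expanding the determinant yields x^5 - 20x^4 + 150x^3 - 500x^2 + 625x. The constant term is 0 because L is singular (the all-ones vector lies in its kernel).

x^5 - 20x^4 + 150x^3 - 500x^2 + 625x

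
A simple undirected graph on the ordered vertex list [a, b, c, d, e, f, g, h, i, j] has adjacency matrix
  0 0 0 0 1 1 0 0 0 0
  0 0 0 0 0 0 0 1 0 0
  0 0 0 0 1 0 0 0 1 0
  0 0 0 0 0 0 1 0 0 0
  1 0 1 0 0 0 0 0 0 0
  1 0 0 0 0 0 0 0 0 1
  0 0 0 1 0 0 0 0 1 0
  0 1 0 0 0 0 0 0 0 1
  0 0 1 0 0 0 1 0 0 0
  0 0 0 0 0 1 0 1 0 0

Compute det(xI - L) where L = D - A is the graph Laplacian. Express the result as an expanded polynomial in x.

Reading degrees in the order [a, b, c, d, e, f, g, h, i, j] gives [2, 1, 2, 1, 2, 2, 2, 2, 2, 2]; set D = diag(2, 1, 2, 1, 2, 2, 2, 2, 2, 2) and form L = D - A. L has integer entries, so p(x) = det(xI - L) has integer coefficients. Expanding the determinant yields x^10 - 18x^9 + 136x^8 - 560x^7 + 1365x^6 - 2002x^5 + 1716x^4 - 792x^3 + 165x^2 - 10x. Since p(0) = det(-L) = 0, x divides p(x). The largest eigenvalue, 3.9021, is at most the vertex count 10. The eigenvalues sum to 18, which equals trace(L) = 2|E|.

x^10 - 18x^9 + 136x^8 - 560x^7 + 1365x^6 - 2002x^5 + 1716x^4 - 792x^3 + 165x^2 - 10x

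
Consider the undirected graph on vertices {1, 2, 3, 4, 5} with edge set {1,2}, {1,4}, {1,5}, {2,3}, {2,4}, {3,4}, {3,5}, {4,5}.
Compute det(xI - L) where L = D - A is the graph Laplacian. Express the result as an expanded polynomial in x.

x^5 - 16x^4 + 94x^3 - 240x^2 + 225x

Each diagonal entry of L is the vertex degree and each off-diagonal entry is -1 where an edge is present, 0 otherwise; in the order [1, 2, 3, 4, 5] the diagonal is [3, 3, 3, 4, 3]. The eigenvalues of L are [0, 3, 3, 5, 5]; the characteristic polynomial is the product of (x - lambda_i), which multiplies out to x^5 - 16x^4 + 94x^3 - 240x^2 + 225x. The constant term is 0 because L is singular (the all-ones vector lies in its kernel).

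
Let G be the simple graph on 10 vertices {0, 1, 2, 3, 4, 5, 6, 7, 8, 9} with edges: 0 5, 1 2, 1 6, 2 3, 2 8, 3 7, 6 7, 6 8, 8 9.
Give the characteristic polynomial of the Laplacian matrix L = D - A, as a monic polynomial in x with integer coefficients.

With the vertex order [0, 1, 2, 3, 4, 5, 6, 7, 8, 9], the degrees are [1, 2, 3, 2, 0, 1, 3, 2, 3, 1], giving D = diag(1, 2, 3, 2, 0, 1, 3, 2, 3, 1) and L = D - A. Computing det(xI - L) by cofactor expansion (or equivalently via sum-over-permutations) gives x^10 - 18x^9 + 132x^8 - 510x^7 + 1118x^6 - 1384x^5 + 888x^4 - 224x^3. The constant term is 0 because L is singular (the all-ones vector lies in its kernel). The largest eigenvalue, 5.0303, is at most the vertex count 10.

x^10 - 18x^9 + 132x^8 - 510x^7 + 1118x^6 - 1384x^5 + 888x^4 - 224x^3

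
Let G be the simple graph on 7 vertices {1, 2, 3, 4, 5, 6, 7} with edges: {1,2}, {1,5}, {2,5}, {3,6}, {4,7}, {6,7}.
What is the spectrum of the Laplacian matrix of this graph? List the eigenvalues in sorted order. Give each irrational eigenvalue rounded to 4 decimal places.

[0, 0, 0.5858, 2, 3, 3, 3.4142]

With the vertex order [1, 2, 3, 4, 5, 6, 7], the degrees are [2, 2, 1, 1, 2, 2, 2], giving D = diag(2, 2, 1, 1, 2, 2, 2) and L = D - A. L is symmetric positive semidefinite, so every eigenvalue is real and nonnegative. The 2 zero eigenvalues correspond to the 2 connected components.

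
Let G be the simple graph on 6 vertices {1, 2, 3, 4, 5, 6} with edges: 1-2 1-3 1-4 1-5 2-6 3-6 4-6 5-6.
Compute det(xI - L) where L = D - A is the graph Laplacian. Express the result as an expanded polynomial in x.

Reading degrees in the order [1, 2, 3, 4, 5, 6] gives [4, 2, 2, 2, 2, 4]; set D = diag(4, 2, 2, 2, 2, 4) and form L = D - A. The eigenvalues of L are [0, 2, 2, 2, 4, 6]; the characteristic polynomial is the product of (x - lambda_i), which multiplies out to x^6 - 16x^5 + 96x^4 - 272x^3 + 368x^2 - 192x. The coefficient of x^5 equals -trace(L) = -16, matching the sum of degrees. There is one zero in the spectrum, matching the 1 component.

x^6 - 16x^5 + 96x^4 - 272x^3 + 368x^2 - 192x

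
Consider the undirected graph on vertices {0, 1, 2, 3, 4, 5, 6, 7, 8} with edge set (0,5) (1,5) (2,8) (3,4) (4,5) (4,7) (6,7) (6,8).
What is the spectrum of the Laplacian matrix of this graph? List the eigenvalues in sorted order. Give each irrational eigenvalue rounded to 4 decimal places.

Each diagonal entry of L is the vertex degree and each off-diagonal entry is -1 where an edge is present, 0 otherwise; in the order [0, 1, 2, 3, 4, 5, 6, 7, 8] the diagonal is [1, 1, 1, 1, 3, 3, 2, 2, 2]. Since every row of L sums to 0, the all-ones vector is in the kernel and 0 is an eigenvalue. By the matrix-tree theorem the graph has (1/9) * product of the nonzero eigenvalues = 1 spanning tree.

[0, 0.1627, 0.5321, 1, 1, 2.0892, 3, 3.5723, 4.6437]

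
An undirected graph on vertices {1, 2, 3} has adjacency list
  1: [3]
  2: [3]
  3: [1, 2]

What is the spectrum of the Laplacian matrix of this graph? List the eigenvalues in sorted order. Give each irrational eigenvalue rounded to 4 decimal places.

[0, 1, 3]

With the vertex order [1, 2, 3], the degrees are [1, 1, 2], giving D = diag(1, 1, 2) and L = D - A. Since every row of L sums to 0, the all-ones vector is in the kernel and 0 is an eigenvalue. The single zero eigenvalue shows the graph is connected.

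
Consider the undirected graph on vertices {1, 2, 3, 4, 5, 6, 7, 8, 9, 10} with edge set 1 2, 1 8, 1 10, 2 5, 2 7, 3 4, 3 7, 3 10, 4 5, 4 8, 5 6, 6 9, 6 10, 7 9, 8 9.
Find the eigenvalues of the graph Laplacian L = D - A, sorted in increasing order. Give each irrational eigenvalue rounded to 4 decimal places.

Each diagonal entry of L is the vertex degree and each off-diagonal entry is -1 where an edge is present, 0 otherwise; in the order [1, 2, 3, 4, 5, 6, 7, 8, 9, 10] the diagonal is [3, 3, 3, 3, 3, 3, 3, 3, 3, 3]. L is symmetric positive semidefinite, so every eigenvalue is real and nonnegative. The single zero eigenvalue shows the graph is connected. The eigenvalues sum to 30, which equals trace(L) = 2|E|. By the matrix-tree theorem the graph has (1/10) * product of the nonzero eigenvalues = 2000 spanning trees.

[0, 2, 2, 2, 2, 2, 5, 5, 5, 5]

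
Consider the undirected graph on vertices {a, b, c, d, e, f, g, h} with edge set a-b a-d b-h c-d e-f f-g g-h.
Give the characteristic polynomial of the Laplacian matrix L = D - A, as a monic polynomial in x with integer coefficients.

With the vertex order [a, b, c, d, e, f, g, h], the degrees are [2, 2, 1, 2, 1, 2, 2, 2], giving D = diag(2, 2, 1, 2, 1, 2, 2, 2) and L = D - A. Computing det(xI - L) by cofactor expansion (or equivalently via sum-over-permutations) gives x^8 - 14x^7 + 78x^6 - 220x^5 + 330x^4 - 252x^3 + 84x^2 - 8x. Since p(0) = det(-L) = 0, x divides p(x). The largest eigenvalue, 3.8478, is at most the vertex count 8.

x^8 - 14x^7 + 78x^6 - 220x^5 + 330x^4 - 252x^3 + 84x^2 - 8x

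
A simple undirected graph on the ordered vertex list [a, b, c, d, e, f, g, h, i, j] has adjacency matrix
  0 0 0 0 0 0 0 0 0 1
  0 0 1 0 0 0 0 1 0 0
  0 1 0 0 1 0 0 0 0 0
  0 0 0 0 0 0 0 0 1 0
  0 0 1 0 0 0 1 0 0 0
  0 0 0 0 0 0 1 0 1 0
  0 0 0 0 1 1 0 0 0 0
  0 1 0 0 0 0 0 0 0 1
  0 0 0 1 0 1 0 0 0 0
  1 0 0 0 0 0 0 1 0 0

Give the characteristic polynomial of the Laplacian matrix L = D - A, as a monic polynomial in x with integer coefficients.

x^10 - 18x^9 + 136x^8 - 560x^7 + 1365x^6 - 2002x^5 + 1716x^4 - 792x^3 + 165x^2 - 10x

Each diagonal entry of L is the vertex degree and each off-diagonal entry is -1 where an edge is present, 0 otherwise; in the order [a, b, c, d, e, f, g, h, i, j] the diagonal is [1, 2, 2, 1, 2, 2, 2, 2, 2, 2]. L has integer entries, so p(x) = det(xI - L) has integer coefficients. Expanding the determinant yields x^10 - 18x^9 + 136x^8 - 560x^7 + 1365x^6 - 2002x^5 + 1716x^4 - 792x^3 + 165x^2 - 10x. Since p(0) = det(-L) = 0, x divides p(x). The largest eigenvalue, 3.9021, is at most the vertex count 10.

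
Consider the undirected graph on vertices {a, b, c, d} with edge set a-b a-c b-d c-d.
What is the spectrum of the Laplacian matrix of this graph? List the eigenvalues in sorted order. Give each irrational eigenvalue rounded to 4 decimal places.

Reading degrees in the order [a, b, c, d] gives [2, 2, 2, 2]; set D = diag(2, 2, 2, 2) and form L = D - A. L is symmetric positive semidefinite, so every eigenvalue is real and nonnegative.

[0, 2, 2, 4]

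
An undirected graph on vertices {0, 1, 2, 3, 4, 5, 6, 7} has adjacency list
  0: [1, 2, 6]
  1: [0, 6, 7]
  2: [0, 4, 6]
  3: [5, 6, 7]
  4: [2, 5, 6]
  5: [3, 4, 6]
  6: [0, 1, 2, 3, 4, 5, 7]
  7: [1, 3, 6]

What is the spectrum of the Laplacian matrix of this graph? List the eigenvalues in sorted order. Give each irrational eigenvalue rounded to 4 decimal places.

With the vertex order [0, 1, 2, 3, 4, 5, 6, 7], the degrees are [3, 3, 3, 3, 3, 3, 7, 3], giving D = diag(3, 3, 3, 3, 3, 3, 7, 3) and L = D - A. Since every row of L sums to 0, the all-ones vector is in the kernel and 0 is an eigenvalue. The single zero eigenvalue shows the graph is connected. The eigenvalues sum to 28, which equals trace(L) = 2|E|.

[0, 1.7530, 1.7530, 3.4450, 3.4450, 4.8019, 4.8019, 8]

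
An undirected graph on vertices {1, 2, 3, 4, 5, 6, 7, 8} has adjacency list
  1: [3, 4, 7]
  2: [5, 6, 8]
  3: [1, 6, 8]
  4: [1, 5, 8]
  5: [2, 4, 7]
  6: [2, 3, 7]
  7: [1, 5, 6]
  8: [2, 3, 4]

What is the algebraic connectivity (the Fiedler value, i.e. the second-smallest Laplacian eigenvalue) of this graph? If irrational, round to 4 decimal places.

2

With the vertex order [1, 2, 3, 4, 5, 6, 7, 8], the degrees are [3, 3, 3, 3, 3, 3, 3, 3], giving D = diag(3, 3, 3, 3, 3, 3, 3, 3) and L = D - A. The smallest Laplacian eigenvalue is always 0. The next one, lambda_2 = 2, measures how hard the graph is to disconnect: larger values mean better connectivity. There is one zero in the spectrum, matching the 1 component.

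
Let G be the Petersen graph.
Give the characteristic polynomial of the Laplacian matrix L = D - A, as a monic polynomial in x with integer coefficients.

The graph has 10 vertices and degree multiset [3, 3, 3, 3, 3, 3, 3, 3, 3, 3]; D is the diagonal matrix of degrees and L = D - A. L has integer entries, so p(x) = det(xI - L) has integer coefficients. Expanding the determinant yields x^10 - 30x^9 + 390x^8 - 2880x^7 + 13305x^6 - 39882x^5 + 77640x^4 - 94800x^3 + 66000x^2 - 20000x. Since p(0) = det(-L) = 0, x divides p(x). The largest eigenvalue, 5, is at most the vertex count 10.

x^10 - 30x^9 + 390x^8 - 2880x^7 + 13305x^6 - 39882x^5 + 77640x^4 - 94800x^3 + 66000x^2 - 20000x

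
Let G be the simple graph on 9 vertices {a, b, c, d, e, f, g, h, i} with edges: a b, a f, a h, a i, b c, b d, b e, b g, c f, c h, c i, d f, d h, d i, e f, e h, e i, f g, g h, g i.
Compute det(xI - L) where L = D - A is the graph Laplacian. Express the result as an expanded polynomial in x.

With the vertex order [a, b, c, d, e, f, g, h, i], the degrees are [4, 5, 4, 4, 4, 5, 4, 5, 5], giving D = diag(4, 5, 4, 4, 4, 5, 4, 5, 5) and L = D - A. L has integer entries, so p(x) = det(xI - L) has integer coefficients. Expanding the determinant yields x^9 - 40x^8 + 690x^7 - 6720x^6 + 40485x^5 - 154704x^4 + 366560x^3 - 492800x^2 + 288000x. The coefficient of x^8 equals -trace(L) = -40, matching the sum of degrees. The largest eigenvalue, 9, is at most the vertex count 9. The eigenvalues sum to 40, which equals trace(L) = 2|E|.

x^9 - 40x^8 + 690x^7 - 6720x^6 + 40485x^5 - 154704x^4 + 366560x^3 - 492800x^2 + 288000x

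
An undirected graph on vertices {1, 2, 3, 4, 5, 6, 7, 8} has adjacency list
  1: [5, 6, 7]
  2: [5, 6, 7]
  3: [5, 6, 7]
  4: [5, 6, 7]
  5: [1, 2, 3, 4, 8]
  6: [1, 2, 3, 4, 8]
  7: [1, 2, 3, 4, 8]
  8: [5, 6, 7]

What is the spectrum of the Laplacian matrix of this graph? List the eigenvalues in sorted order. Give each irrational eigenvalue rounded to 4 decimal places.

[0, 3, 3, 3, 3, 5, 5, 8]

With the vertex order [1, 2, 3, 4, 5, 6, 7, 8], the degrees are [3, 3, 3, 3, 5, 5, 5, 3], giving D = diag(3, 3, 3, 3, 5, 5, 5, 3) and L = D - A. The multiplicity of 0 as a Laplacian eigenvalue equals the number of connected components. The eigenvalues sum to 30, which equals trace(L) = 2|E|.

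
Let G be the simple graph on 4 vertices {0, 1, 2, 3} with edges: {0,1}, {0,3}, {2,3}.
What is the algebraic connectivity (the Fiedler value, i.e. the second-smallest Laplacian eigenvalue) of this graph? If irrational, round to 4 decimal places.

0.5858

With the vertex order [0, 1, 2, 3], the degrees are [2, 1, 1, 2], giving D = diag(2, 1, 1, 2) and L = D - A. The smallest Laplacian eigenvalue is always 0. The next one, lambda_2 = 0.5858, measures how hard the graph is to disconnect: larger values mean better connectivity. The eigenvalues sum to 6, which equals trace(L) = 2|E|. The largest eigenvalue, 3.4142, is at most the vertex count 4.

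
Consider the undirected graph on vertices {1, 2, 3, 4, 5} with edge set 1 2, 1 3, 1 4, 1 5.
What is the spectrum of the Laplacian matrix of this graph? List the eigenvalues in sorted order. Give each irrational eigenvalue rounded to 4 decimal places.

[0, 1, 1, 1, 5]

With the vertex order [1, 2, 3, 4, 5], the degrees are [4, 1, 1, 1, 1], giving D = diag(4, 1, 1, 1, 1) and L = D - A. The multiplicity of 0 as a Laplacian eigenvalue equals the number of connected components. The single zero eigenvalue shows the graph is connected.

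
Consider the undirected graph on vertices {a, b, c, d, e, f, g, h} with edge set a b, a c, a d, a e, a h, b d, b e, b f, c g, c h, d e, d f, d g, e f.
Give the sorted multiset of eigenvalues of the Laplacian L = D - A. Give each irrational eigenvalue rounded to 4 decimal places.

[0, 1.1037, 1.7823, 3.7929, 4, 5, 5.7638, 6.5573]

Each diagonal entry of L is the vertex degree and each off-diagonal entry is -1 where an edge is present, 0 otherwise; in the order [a, b, c, d, e, f, g, h] the diagonal is [5, 4, 3, 5, 4, 3, 2, 2]. The multiplicity of 0 as a Laplacian eigenvalue equals the number of connected components.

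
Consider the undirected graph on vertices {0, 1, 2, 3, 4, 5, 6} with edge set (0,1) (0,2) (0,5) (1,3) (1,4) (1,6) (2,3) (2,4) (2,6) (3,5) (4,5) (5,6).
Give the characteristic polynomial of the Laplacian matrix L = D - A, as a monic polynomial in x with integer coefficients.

Each diagonal entry of L is the vertex degree and each off-diagonal entry is -1 where an edge is present, 0 otherwise; in the order [0, 1, 2, 3, 4, 5, 6] the diagonal is [3, 4, 4, 3, 3, 4, 3]. The eigenvalues of L are [0, 3, 3, 3, 4, 4, 7]; the characteristic polynomial is the product of (x - lambda_i), which multiplies out to x^7 - 24x^6 + 234x^5 - 1192x^4 + 3357x^3 - 4968x^2 + 3024x. Since p(0) = det(-L) = 0, x divides p(x). There is one zero in the spectrum, matching the 1 component.

x^7 - 24x^6 + 234x^5 - 1192x^4 + 3357x^3 - 4968x^2 + 3024x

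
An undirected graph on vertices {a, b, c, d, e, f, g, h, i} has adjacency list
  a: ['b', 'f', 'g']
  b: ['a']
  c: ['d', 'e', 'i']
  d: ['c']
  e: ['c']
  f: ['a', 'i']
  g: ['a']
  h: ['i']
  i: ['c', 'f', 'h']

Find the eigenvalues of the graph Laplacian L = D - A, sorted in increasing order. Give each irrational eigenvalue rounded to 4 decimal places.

[0, 0.1830, 0.5723, 1, 1, 1.5095, 3, 4.0444, 4.6907]

Each diagonal entry of L is the vertex degree and each off-diagonal entry is -1 where an edge is present, 0 otherwise; in the order [a, b, c, d, e, f, g, h, i] the diagonal is [3, 1, 3, 1, 1, 2, 1, 1, 3]. L is symmetric positive semidefinite, so every eigenvalue is real and nonnegative. The single zero eigenvalue shows the graph is connected. The eigenvalues sum to 16, which equals trace(L) = 2|E|.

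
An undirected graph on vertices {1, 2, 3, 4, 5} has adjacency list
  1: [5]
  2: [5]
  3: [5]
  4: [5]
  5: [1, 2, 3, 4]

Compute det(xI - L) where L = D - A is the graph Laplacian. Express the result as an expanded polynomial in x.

x^5 - 8x^4 + 18x^3 - 16x^2 + 5x

With the vertex order [1, 2, 3, 4, 5], the degrees are [1, 1, 1, 1, 4], giving D = diag(1, 1, 1, 1, 4) and L = D - A. L has integer entries, so p(x) = det(xI - L) has integer coefficients. Expanding the determinant yields x^5 - 8x^4 + 18x^3 - 16x^2 + 5x. Since p(0) = det(-L) = 0, x divides p(x). By the matrix-tree theorem the graph has (1/5) * product of the nonzero eigenvalues = 1 spanning tree.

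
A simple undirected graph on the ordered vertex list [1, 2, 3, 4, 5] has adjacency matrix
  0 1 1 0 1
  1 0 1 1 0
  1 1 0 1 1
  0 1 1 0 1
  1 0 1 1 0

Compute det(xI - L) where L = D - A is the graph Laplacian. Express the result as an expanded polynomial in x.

x^5 - 16x^4 + 94x^3 - 240x^2 + 225x

With the vertex order [1, 2, 3, 4, 5], the degrees are [3, 3, 4, 3, 3], giving D = diag(3, 3, 4, 3, 3) and L = D - A. L has integer entries, so p(x) = det(xI - L) has integer coefficients. Expanding the determinant yields x^5 - 16x^4 + 94x^3 - 240x^2 + 225x. The constant term is 0 because L is singular (the all-ones vector lies in its kernel). The largest eigenvalue, 5, is at most the vertex count 5.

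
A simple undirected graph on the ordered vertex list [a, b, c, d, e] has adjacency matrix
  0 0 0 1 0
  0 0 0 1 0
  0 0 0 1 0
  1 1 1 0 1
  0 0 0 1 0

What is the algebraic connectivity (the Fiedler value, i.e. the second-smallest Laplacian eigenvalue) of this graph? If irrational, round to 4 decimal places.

Reading degrees in the order [a, b, c, d, e] gives [1, 1, 1, 4, 1]; set D = diag(1, 1, 1, 4, 1) and form L = D - A. The smallest Laplacian eigenvalue is always 0. The next one, lambda_2 = 1, measures how hard the graph is to disconnect: larger values mean better connectivity.

1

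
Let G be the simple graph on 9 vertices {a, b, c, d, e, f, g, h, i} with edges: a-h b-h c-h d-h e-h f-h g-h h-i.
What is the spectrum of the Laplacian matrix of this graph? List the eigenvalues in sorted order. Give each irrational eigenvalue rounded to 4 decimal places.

Reading degrees in the order [a, b, c, d, e, f, g, h, i] gives [1, 1, 1, 1, 1, 1, 1, 8, 1]; set D = diag(1, 1, 1, 1, 1, 1, 1, 8, 1) and form L = D - A. Since every row of L sums to 0, the all-ones vector is in the kernel and 0 is an eigenvalue. The single zero eigenvalue shows the graph is connected. By the matrix-tree theorem the graph has (1/9) * product of the nonzero eigenvalues = 1 spanning tree.

[0, 1, 1, 1, 1, 1, 1, 1, 9]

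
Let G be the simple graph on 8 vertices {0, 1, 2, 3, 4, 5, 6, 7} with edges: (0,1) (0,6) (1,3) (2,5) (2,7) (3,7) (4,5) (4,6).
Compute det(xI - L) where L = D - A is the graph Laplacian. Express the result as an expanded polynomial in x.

x^8 - 16x^7 + 104x^6 - 352x^5 + 660x^4 - 672x^3 + 336x^2 - 64x

With the vertex order [0, 1, 2, 3, 4, 5, 6, 7], the degrees are [2, 2, 2, 2, 2, 2, 2, 2], giving D = diag(2, 2, 2, 2, 2, 2, 2, 2) and L = D - A. Computing det(xI - L) by cofactor expansion (or equivalently via sum-over-permutations) gives x^8 - 16x^7 + 104x^6 - 352x^5 + 660x^4 - 672x^3 + 336x^2 - 64x. The coefficient of x^7 equals -trace(L) = -16, matching the sum of degrees. There is one zero in the spectrum, matching the 1 component. By the matrix-tree theorem the graph has (1/8) * product of the nonzero eigenvalues = 8 spanning trees.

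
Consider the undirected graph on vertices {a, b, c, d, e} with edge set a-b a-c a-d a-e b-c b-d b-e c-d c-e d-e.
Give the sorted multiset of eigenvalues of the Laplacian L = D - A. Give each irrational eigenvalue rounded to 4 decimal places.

Reading degrees in the order [a, b, c, d, e] gives [4, 4, 4, 4, 4]; set D = diag(4, 4, 4, 4, 4) and form L = D - A. L is symmetric positive semidefinite, so every eigenvalue is real and nonnegative. The single zero eigenvalue shows the graph is connected. The eigenvalues sum to 20, which equals trace(L) = 2|E|.

[0, 5, 5, 5, 5]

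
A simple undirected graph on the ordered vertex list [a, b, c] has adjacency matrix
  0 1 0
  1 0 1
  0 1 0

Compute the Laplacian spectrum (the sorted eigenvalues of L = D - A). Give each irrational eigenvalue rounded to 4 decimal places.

[0, 1, 3]

Reading degrees in the order [a, b, c] gives [1, 2, 1]; set D = diag(1, 2, 1) and form L = D - A. L is symmetric positive semidefinite, so every eigenvalue is real and nonnegative. The single zero eigenvalue shows the graph is connected. There is one zero in the spectrum, matching the 1 component. By the matrix-tree theorem the graph has (1/3) * product of the nonzero eigenvalues = 1 spanning tree.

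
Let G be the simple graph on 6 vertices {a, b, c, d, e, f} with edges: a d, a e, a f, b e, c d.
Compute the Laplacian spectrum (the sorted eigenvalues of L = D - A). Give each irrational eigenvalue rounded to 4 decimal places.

Reading degrees in the order [a, b, c, d, e, f] gives [3, 1, 1, 2, 2, 1]; set D = diag(3, 1, 1, 2, 2, 1) and form L = D - A. The multiplicity of 0 as a Laplacian eigenvalue equals the number of connected components. By the matrix-tree theorem the graph has (1/6) * product of the nonzero eigenvalues = 1 spanning tree.

[0, 0.3820, 0.6972, 2, 2.6180, 4.3028]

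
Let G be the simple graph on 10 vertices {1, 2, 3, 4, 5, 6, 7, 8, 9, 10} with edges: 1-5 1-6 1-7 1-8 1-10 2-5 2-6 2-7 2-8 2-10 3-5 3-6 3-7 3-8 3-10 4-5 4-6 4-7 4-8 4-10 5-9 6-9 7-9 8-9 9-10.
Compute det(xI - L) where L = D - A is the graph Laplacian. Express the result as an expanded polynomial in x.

x^10 - 50x^9 + 1100x^8 - 14000x^7 + 113750x^6 - 612500x^5 + 2187500x^4 - 5000000x^3 + 6640625x^2 - 3906250x

With the vertex order [1, 2, 3, 4, 5, 6, 7, 8, 9, 10], the degrees are [5, 5, 5, 5, 5, 5, 5, 5, 5, 5], giving D = diag(5, 5, 5, 5, 5, 5, 5, 5, 5, 5) and L = D - A. Computing det(xI - L) by cofactor expansion (or equivalently via sum-over-permutations) gives x^10 - 50x^9 + 1100x^8 - 14000x^7 + 113750x^6 - 612500x^5 + 2187500x^4 - 5000000x^3 + 6640625x^2 - 3906250x. The constant term is 0 because L is singular (the all-ones vector lies in its kernel). The largest eigenvalue, 10, is at most the vertex count 10.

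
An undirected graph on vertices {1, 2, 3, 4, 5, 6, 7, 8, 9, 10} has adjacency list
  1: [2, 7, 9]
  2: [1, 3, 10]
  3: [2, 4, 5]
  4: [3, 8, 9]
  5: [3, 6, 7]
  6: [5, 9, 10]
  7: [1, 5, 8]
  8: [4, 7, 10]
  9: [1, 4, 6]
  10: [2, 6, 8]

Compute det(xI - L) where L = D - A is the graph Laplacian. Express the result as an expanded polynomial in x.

x^10 - 30x^9 + 390x^8 - 2880x^7 + 13305x^6 - 39882x^5 + 77640x^4 - 94800x^3 + 66000x^2 - 20000x

With the vertex order [1, 2, 3, 4, 5, 6, 7, 8, 9, 10], the degrees are [3, 3, 3, 3, 3, 3, 3, 3, 3, 3], giving D = diag(3, 3, 3, 3, 3, 3, 3, 3, 3, 3) and L = D - A. L has integer entries, so p(x) = det(xI - L) has integer coefficients. Expanding the determinant yields x^10 - 30x^9 + 390x^8 - 2880x^7 + 13305x^6 - 39882x^5 + 77640x^4 - 94800x^3 + 66000x^2 - 20000x. Since p(0) = det(-L) = 0, x divides p(x). The largest eigenvalue, 5, is at most the vertex count 10. There is one zero in the spectrum, matching the 1 component.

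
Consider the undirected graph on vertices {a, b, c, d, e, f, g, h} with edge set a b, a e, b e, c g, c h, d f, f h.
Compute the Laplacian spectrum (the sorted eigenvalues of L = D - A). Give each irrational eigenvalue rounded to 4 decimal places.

[0, 0, 0.3820, 1.3820, 2.6180, 3, 3, 3.6180]

Each diagonal entry of L is the vertex degree and each off-diagonal entry is -1 where an edge is present, 0 otherwise; in the order [a, b, c, d, e, f, g, h] the diagonal is [2, 2, 2, 1, 2, 2, 1, 2]. The multiplicity of 0 as a Laplacian eigenvalue equals the number of connected components. The 2 zero eigenvalues correspond to the 2 connected components. The eigenvalues sum to 14, which equals trace(L) = 2|E|.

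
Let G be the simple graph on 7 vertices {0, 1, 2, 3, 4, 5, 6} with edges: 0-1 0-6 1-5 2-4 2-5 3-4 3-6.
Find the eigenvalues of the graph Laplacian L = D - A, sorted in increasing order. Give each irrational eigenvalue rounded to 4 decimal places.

[0, 0.7530, 0.7530, 2.4450, 2.4450, 3.8019, 3.8019]

With the vertex order [0, 1, 2, 3, 4, 5, 6], the degrees are [2, 2, 2, 2, 2, 2, 2], giving D = diag(2, 2, 2, 2, 2, 2, 2) and L = D - A. L is symmetric positive semidefinite, so every eigenvalue is real and nonnegative. The single zero eigenvalue shows the graph is connected.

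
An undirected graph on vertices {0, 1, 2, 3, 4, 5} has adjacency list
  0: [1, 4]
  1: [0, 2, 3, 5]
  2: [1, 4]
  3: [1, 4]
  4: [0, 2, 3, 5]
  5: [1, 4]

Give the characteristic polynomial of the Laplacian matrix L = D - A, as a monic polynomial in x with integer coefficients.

x^6 - 16x^5 + 96x^4 - 272x^3 + 368x^2 - 192x

Reading degrees in the order [0, 1, 2, 3, 4, 5] gives [2, 4, 2, 2, 4, 2]; set D = diag(2, 4, 2, 2, 4, 2) and form L = D - A. Computing det(xI - L) by cofactor expansion (or equivalently via sum-over-permutations) gives x^6 - 16x^5 + 96x^4 - 272x^3 + 368x^2 - 192x. Since p(0) = det(-L) = 0, x divides p(x). The largest eigenvalue, 6, is at most the vertex count 6.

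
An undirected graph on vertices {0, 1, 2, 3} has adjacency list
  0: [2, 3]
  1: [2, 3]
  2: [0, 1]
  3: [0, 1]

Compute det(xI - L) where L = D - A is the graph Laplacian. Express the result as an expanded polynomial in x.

x^4 - 8x^3 + 20x^2 - 16x

Reading degrees in the order [0, 1, 2, 3] gives [2, 2, 2, 2]; set D = diag(2, 2, 2, 2) and form L = D - A. Computing det(xI - L) by cofactor expansion (or equivalently via sum-over-permutations) gives x^4 - 8x^3 + 20x^2 - 16x. Since p(0) = det(-L) = 0, x divides p(x).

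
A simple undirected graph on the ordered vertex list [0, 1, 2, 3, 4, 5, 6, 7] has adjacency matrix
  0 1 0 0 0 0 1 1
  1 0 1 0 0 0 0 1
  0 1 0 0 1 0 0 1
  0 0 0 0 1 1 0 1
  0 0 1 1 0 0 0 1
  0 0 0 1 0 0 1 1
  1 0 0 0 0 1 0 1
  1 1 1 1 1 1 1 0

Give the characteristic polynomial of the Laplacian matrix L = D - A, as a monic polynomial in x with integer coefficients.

x^8 - 28x^7 + 322x^6 - 1974x^5 + 6965x^4 - 14126x^3 + 15225x^2 - 6728x

Each diagonal entry of L is the vertex degree and each off-diagonal entry is -1 where an edge is present, 0 otherwise; in the order [0, 1, 2, 3, 4, 5, 6, 7] the diagonal is [3, 3, 3, 3, 3, 3, 3, 7]. L has integer entries, so p(x) = det(xI - L) has integer coefficients. Expanding the determinant yields x^8 - 28x^7 + 322x^6 - 1974x^5 + 6965x^4 - 14126x^3 + 15225x^2 - 6728x. The coefficient of x^7 equals -trace(L) = -28, matching the sum of degrees.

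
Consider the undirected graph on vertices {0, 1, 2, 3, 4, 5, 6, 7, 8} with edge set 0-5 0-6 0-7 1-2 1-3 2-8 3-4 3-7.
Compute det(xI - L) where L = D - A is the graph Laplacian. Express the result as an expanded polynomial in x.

With the vertex order [0, 1, 2, 3, 4, 5, 6, 7, 8], the degrees are [3, 2, 2, 3, 1, 1, 1, 2, 1], giving D = diag(3, 2, 2, 3, 1, 1, 1, 2, 1) and L = D - A. L has integer entries, so p(x) = det(xI - L) has integer coefficients. Expanding the determinant yields x^9 - 16x^8 + 103x^7 - 344x^6 + 643x^5 - 678x^4 + 384x^3 - 102x^2 + 9x. Since p(0) = det(-L) = 0, x divides p(x). By the matrix-tree theorem the graph has (1/9) * product of the nonzero eigenvalues = 1 spanning tree. There is one zero in the spectrum, matching the 1 component.

x^9 - 16x^8 + 103x^7 - 344x^6 + 643x^5 - 678x^4 + 384x^3 - 102x^2 + 9x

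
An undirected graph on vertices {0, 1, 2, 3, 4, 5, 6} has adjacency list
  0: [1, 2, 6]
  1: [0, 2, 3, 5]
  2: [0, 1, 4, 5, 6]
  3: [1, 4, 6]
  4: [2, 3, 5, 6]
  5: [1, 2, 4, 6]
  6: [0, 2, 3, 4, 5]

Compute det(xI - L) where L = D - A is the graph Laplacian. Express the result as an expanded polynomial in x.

Reading degrees in the order [0, 1, 2, 3, 4, 5, 6] gives [3, 4, 5, 3, 4, 4, 5]; set D = diag(3, 4, 5, 3, 4, 4, 5) and form L = D - A. Computing det(xI - L) by cofactor expansion (or equivalently via sum-over-permutations) gives x^7 - 28x^6 + 320x^5 - 1908x^4 + 6252x^3 - 10664x^2 + 7392x. The coefficient of x^6 equals -trace(L) = -28, matching the sum of degrees. By the matrix-tree theorem the graph has (1/7) * product of the nonzero eigenvalues = 1056 spanning trees. The largest eigenvalue, 6.7321, is at most the vertex count 7.

x^7 - 28x^6 + 320x^5 - 1908x^4 + 6252x^3 - 10664x^2 + 7392x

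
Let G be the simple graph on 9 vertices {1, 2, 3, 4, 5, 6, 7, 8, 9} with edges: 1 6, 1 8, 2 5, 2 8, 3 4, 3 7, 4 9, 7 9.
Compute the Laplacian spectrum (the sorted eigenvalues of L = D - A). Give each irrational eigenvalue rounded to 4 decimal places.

[0, 0, 0.3820, 1.3820, 2, 2, 2.6180, 3.6180, 4]

Each diagonal entry of L is the vertex degree and each off-diagonal entry is -1 where an edge is present, 0 otherwise; in the order [1, 2, 3, 4, 5, 6, 7, 8, 9] the diagonal is [2, 2, 2, 2, 1, 1, 2, 2, 2]. Diagonalising L (or applying a numerical eigensolver to the 9x9 matrix) gives the spectrum above. The 2 zero eigenvalues correspond to the 2 connected components. There are 2 zeros in the spectrum, matching the 2 components. The eigenvalues sum to 16, which equals trace(L) = 2|E|.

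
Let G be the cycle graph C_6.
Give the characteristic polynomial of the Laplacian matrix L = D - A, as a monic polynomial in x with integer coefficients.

The graph has 6 vertices and degree multiset [2, 2, 2, 2, 2, 2]; D is the diagonal matrix of degrees and L = D - A. The eigenvalues of L are [0, 1, 1, 3, 3, 4]; the characteristic polynomial is the product of (x - lambda_i), which multiplies out to x^6 - 12x^5 + 54x^4 - 112x^3 + 105x^2 - 36x. The coefficient of x^5 equals -trace(L) = -12, matching the sum of degrees.

x^6 - 12x^5 + 54x^4 - 112x^3 + 105x^2 - 36x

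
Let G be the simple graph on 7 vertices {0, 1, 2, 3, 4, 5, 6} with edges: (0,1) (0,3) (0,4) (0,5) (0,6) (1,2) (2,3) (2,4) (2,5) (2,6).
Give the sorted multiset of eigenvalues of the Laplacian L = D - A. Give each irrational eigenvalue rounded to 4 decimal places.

Each diagonal entry of L is the vertex degree and each off-diagonal entry is -1 where an edge is present, 0 otherwise; in the order [0, 1, 2, 3, 4, 5, 6] the diagonal is [5, 2, 5, 2, 2, 2, 2]. Diagonalising L (or applying a numerical eigensolver to the 7x7 matrix) gives the spectrum above. By the matrix-tree theorem the graph has (1/7) * product of the nonzero eigenvalues = 80 spanning trees.

[0, 2, 2, 2, 2, 5, 7]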